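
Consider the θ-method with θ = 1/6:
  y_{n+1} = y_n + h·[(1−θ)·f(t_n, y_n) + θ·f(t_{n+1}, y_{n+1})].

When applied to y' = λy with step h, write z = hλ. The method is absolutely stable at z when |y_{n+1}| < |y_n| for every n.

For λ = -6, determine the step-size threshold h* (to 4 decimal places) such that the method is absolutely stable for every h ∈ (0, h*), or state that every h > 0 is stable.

Test eqn y'=λy, z=hλ:
  y_{n+1} = y_n + z·[5/6·y_n + 1/6·y_{n+1}] ⇒ (1 − 1/6z)y_{n+1} = (1 + 5/6z)y_n
  so R(z) = (1 + 5/6z)/(1 − 1/6z).

Solve |R(x)|<1 on ℝ⁻.
x=-0.35: |R|=0.6693
R=−1: 1+5/6x = −1+1/6x ⇒ -2/3x=2 ⇒ x=2/(-2/3)=-3.0000
Confirm numerically:
  x=-2.671: |R|=0.84823 <1
  x=-1.692: |R|=0.31981 <1
  x=-1.422: |R|=0.14956 <1
  x=-3.505: |R|=1.21252 >1
  x=-3.493: |R|=1.20773 >1
  x=-3.072: |R|=1.03175 >1
Interval (-3.0000, 0).

(-3.0000,0); λ=-6 ⇒ h* = (3)/6 = 0.5000.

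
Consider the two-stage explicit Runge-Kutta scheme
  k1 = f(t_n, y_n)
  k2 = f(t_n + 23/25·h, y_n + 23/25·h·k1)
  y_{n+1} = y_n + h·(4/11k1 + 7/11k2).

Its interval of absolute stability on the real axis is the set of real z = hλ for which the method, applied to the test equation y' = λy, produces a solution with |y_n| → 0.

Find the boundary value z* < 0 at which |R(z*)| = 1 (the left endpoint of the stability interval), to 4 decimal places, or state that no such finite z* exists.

z* = -1.7081.

With y'=λy (z=hλ):
  k1=λy_n ⇒ h·k1=z·y_n;  k2=λ(1+23/25z)y_n ⇒ h·k2=z(1+23/25z)y_n
  y_{n+1}/y_n = 1 + 4/11z + 7/11z(1+23/25z) = 1 + z + 161/275z²
  R(z) = 1 + z + 161/275z².

Find x<0 with |R(x)|<1.
x=-1.71: |R|=1.0019
R=1: x+161/275x²=0 ⇒ x=−275/161=-1.7081; min R=1−1/(4·161/275)=0.5730>−1
Confirm numerically:
  x=-1.441: |R|=0.77469 <1
  x=-1.374: |R|=0.73127 <1
  x=-1.200: |R|=0.64305 <1
  x=-1.014: |R|=0.58796 <1
  x=-1.988: |R|=1.32580 >1
  x=-1.911: |R|=1.22703 >1
Stable set (-1.7081, 0).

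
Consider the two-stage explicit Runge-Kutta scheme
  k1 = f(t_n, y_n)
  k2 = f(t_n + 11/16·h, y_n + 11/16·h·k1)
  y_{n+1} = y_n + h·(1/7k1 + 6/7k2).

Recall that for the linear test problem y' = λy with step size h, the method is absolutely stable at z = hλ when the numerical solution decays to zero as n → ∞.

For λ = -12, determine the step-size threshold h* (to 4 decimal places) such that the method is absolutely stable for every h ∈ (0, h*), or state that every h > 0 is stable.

(-1.6970,0); λ=-12 ⇒ h* = (56/33)/12 = 0.1414.

Test eqn y'=λy, z=hλ:
  k1=λy_n ⇒ h·k1=z·y_n;  k2=λ(1+11/16z)y_n ⇒ h·k2=z(1+11/16z)y_n
  y_{n+1}/y_n = 1 + 1/7z + 6/7z(1+11/16z) = 1 + z + 33/56z²
  Hence R(z) = 1 + z + 33/56z².

Solve |R(x)|<1 on ℝ⁻.
x=-1.08: |R|=0.6073
R=1: x+33/56x²=0 ⇒ x=−56/33=-1.6970; min R=1−1/(4·33/56)=0.5758>−1
Confirm numerically:
  x=-1.603: |R|=0.91123 <1
  x=-1.581: |R|=0.89196 <1
  x=-1.048: |R|=0.59921 <1
  x=-2.191: |R|=1.63785 >1
  x=-1.828: |R|=1.14115 >1
Stable set (-1.6970, 0).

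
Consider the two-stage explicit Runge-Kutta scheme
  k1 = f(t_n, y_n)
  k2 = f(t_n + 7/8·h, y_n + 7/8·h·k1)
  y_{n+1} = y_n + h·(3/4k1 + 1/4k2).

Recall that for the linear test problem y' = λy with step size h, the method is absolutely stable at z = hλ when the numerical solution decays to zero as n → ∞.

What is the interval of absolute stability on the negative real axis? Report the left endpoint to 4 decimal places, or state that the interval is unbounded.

(-4.5714, 0).

With y'=λy (z=hλ):
  k1=λy_n ⇒ h·k1=z·y_n;  k2=λ(1+7/8z)y_n ⇒ h·k2=z(1+7/8z)y_n
  y_{n+1}/y_n = 1 + 3/4z + 1/4z(1+7/8z) = 1 + z + 7/32z²
  ⇒ R(z) = 1 + z + 7/32z².

Need |R(x)|<1, x<0.
x=-1.43: |R|=0.0173
R=1: x+7/32x²=0 ⇒ x=−32/7=-4.5714; min R=1−1/(4·7/32)=-0.1429>−1
Confirm numerically:
  x=-4.323: |R|=0.76507 <1
  x=-4.053: |R|=0.54036 <1
  x=-2.425: |R|=0.13861 <1
  x=-5.134: |R|=1.63180 >1
  x=-4.790: |R|=1.22902 >1
  x=-4.727: |R|=1.16087 >1
So |R|<1 on (-4.5714, 0).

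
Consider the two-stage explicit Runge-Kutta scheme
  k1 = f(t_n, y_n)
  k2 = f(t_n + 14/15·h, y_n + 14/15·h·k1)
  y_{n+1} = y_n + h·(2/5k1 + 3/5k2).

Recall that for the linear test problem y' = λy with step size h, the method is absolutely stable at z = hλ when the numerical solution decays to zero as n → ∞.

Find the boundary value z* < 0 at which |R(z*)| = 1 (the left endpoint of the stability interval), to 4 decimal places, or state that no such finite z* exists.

On y'=λy, z=hλ:
  k1=λy_n ⇒ h·k1=z·y_n;  k2=λ(1+14/15z)y_n ⇒ h·k2=z(1+14/15z)y_n
  y_{n+1}/y_n = 1 + 2/5z + 3/5z(1+14/15z) = 1 + z + 14/25z²
  Hence R(z) = 1 + z + 14/25z².

Solve |R(x)|<1 on ℝ⁻.
x=-0.81: |R|=0.5574
R=1: x+14/25x²=0 ⇒ x=−25/14=-1.7857; min R=1−1/(4·14/25)=0.5536>−1
Confirm numerically:
  x=-1.537: |R|=0.78593 <1
  x=-0.983: |R|=0.55812 <1
  x=-0.887: |R|=0.55359 <1
  x=-2.196: |R|=1.50455 >1
  x=-2.160: |R|=1.45274 >1
  x=-1.914: |R|=1.13750 >1
So |R|<1 on (-1.7857, 0).

left endpoint -1.7857.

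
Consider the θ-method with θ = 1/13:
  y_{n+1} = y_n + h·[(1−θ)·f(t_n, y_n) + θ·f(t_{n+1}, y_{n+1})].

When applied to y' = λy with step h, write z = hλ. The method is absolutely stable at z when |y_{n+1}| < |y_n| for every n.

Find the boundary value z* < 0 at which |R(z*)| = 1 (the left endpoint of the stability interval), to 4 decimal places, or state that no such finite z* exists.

With y'=λy (z=hλ):
  y_{n+1} = y_n + z·[12/13·y_n + 1/13·y_{n+1}] ⇒ (1 − 1/13z)y_{n+1} = (1 + 12/13z)y_n
  Hence R(z) = (1 + 12/13z)/(1 − 1/13z).

Find x<0 with |R(x)|<1.
x=-1.59: |R|=0.4167
R=−1: 1+12/13x = −1+1/13x ⇒ -11/13x=2 ⇒ x=2/(-11/13)=-2.3636
Confirm numerically:
  x=-2.064: |R|=0.78120 <1
  x=-1.713: |R|=0.51356 <1
  x=-1.703: |R|=0.50575 <1
  x=-1.444: |R|=0.29964 <1
  x=-2.797: |R|=1.30177 >1
  x=-2.651: |R|=1.20197 >1
Interval (-2.3636, 0).

left endpoint -2.3636.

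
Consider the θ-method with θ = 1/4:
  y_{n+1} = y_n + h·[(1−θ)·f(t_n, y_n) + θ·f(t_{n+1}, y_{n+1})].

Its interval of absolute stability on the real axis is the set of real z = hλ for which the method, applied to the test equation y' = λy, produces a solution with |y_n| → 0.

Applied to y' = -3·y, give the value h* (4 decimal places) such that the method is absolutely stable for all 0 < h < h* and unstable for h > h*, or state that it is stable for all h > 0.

On y'=λy, z=hλ:
  y_{n+1} = y_n + z·[3/4·y_n + 1/4·y_{n+1}] ⇒ (1 − 1/4z)y_{n+1} = (1 + 3/4z)y_n
  ⇒ R(z) = (1 + 3/4z)/(1 − 1/4z).

Find x<0 with |R(x)|<1.
x=-0.5: |R|=0.5556
R=−1: 1+3/4x = −1+1/4x ⇒ -1/2x=2 ⇒ x=2/(-1/2)=-4.0000
Confirm numerically:
  x=-2.845: |R|=0.66253 <1
  x=-2.476: |R|=0.52934 <1
  x=-2.266: |R|=0.44654 <1
  x=-1.777: |R|=0.23040 <1
  x=-4.362: |R|=1.08658 >1
  x=-4.358: |R|=1.08567 >1
  x=-4.226: |R|=1.05495 >1
Interval (-4.0000, 0).

(-4.0000,0); λ=-3 ⇒ h* = (4)/3 = 1.3333.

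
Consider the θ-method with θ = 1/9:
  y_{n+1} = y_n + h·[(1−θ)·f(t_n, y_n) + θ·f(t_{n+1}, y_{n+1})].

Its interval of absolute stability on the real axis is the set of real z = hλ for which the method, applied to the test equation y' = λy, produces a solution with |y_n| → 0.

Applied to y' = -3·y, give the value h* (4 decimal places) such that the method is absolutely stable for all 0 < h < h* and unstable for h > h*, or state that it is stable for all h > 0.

Test eqn y'=λy, z=hλ:
  y_{n+1} = y_n + z·[8/9·y_n + 1/9·y_{n+1}] ⇒ (1 − 1/9z)y_{n+1} = (1 + 8/9z)y_n
  so R(z) = (1 + 8/9z)/(1 − 1/9z).

Solve |R(x)|<1 on ℝ⁻.
x=-1.53: |R|=0.3077
R=−1: 1+8/9x = −1+1/9x ⇒ -7/9x=2 ⇒ x=2/(-7/9)=-2.5714
Confirm numerically:
  x=-2.160: |R|=0.74194 <1
  x=-1.716: |R|=0.44121 <1
  x=-1.566: |R|=0.33390 <1
  x=-1.302: |R|=0.13745 <1
  x=-3.148: |R|=1.33224 >1
  x=-2.655: |R|=1.05019 >1
So |R|<1 on (-2.5714, 0).

(-2.5714,0); λ=-3 ⇒ h* = (18/7)/3 = 0.8571.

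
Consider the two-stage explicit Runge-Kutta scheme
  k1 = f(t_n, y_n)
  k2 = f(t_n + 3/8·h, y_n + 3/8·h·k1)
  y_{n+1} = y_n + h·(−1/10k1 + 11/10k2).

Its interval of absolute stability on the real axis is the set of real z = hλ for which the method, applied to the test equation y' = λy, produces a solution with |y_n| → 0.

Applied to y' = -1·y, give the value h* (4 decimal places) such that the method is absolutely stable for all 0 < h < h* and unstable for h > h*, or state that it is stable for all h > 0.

Test eqn y'=λy, z=hλ:
  k1=λy_n ⇒ h·k1=z·y_n;  k2=λ(1+3/8z)y_n ⇒ h·k2=z(1+3/8z)y_n
  y_{n+1}/y_n = 1 − 1/10z + 11/10z(1+3/8z) = 1 + z + 33/80z²
  ⇒ R(z) = 1 + z + 33/80z².

Boundary: |R(x)|=1, x<0.
x=-1.68: |R|=0.4842
R=1: x+33/80x²=0 ⇒ x=−80/33=-2.4242; min R=1−1/(4·33/80)=0.3939>−1
Confirm numerically:
  x=-2.044: |R|=0.67940 <1
  x=-1.575: |R|=0.44826 <1
  x=-1.480: |R|=0.42354 <1
  x=-2.946: |R|=1.63405 >1
  x=-2.807: |R|=1.44319 >1
So |R|<1 on (-2.4242, 0).

(-2.4242,0); λ=-1 ⇒ h* = (80/33)/1 = 2.4242.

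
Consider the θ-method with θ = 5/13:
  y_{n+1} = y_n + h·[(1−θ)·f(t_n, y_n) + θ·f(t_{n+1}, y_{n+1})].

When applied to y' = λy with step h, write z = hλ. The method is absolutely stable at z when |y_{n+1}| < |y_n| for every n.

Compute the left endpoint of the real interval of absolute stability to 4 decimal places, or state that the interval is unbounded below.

z* = -8.6667.

With y'=λy (z=hλ):
  y_{n+1} = y_n + z·[8/13·y_n + 5/13·y_{n+1}] ⇒ (1 − 5/13z)y_{n+1} = (1 + 8/13z)y_n
  Hence R(z) = (1 + 8/13z)/(1 − 5/13z).

Find x<0 with |R(x)|<1.
x=-0.45: |R|=0.6164
R=−1: 1+8/13x = −1+5/13x ⇒ -3/13x=2 ⇒ x=2/(-3/13)=-8.6667
Confirm numerically:
  x=-7.524: |R|=0.93228 <1
  x=-5.332: |R|=0.74776 <1
  x=-5.275: |R|=0.74159 <1
  x=-9.084: |R|=1.02143 >1
  x=-8.986: |R|=1.01654 >1
So |R|<1 on (-8.6667, 0).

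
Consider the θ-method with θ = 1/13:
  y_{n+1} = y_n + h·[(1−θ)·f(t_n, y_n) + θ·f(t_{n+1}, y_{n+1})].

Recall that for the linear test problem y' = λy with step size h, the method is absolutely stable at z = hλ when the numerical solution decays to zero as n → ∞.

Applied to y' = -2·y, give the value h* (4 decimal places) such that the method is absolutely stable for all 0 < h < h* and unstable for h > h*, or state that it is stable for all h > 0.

(-2.3636,0); λ=-2 ⇒ h* = (26/11)/2 = 1.1818.

Set f=λy, z=hλ:
  y_{n+1} = y_n + z·[12/13·y_n + 1/13·y_{n+1}] ⇒ (1 − 1/13z)y_{n+1} = (1 + 12/13z)y_n
  ⇒ R(z) = (1 + 12/13z)/(1 − 1/13z).

Boundary: |R(x)|=1, x<0.
x=-1.24: |R|=0.1320
R=−1: 1+12/13x = −1+1/13x ⇒ -11/13x=2 ⇒ x=2/(-11/13)=-2.3636
Confirm numerically:
  x=-1.869: |R|=0.63407 <1
  x=-1.623: |R|=0.44286 <1
  x=-1.440: |R|=0.29640 <1
  x=-1.383: |R|=0.25002 <1
  x=-2.762: |R|=1.27801 >1
  x=-2.688: |R|=1.22743 >1
Interval (-2.3636, 0).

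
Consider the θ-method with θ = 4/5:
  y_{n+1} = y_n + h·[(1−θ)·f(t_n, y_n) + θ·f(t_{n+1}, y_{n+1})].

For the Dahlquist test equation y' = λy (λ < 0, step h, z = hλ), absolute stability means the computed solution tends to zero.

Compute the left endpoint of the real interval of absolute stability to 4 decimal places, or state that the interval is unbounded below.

interval (−∞, 0).

On y'=λy, z=hλ:
  y_{n+1} = y_n + z·[1/5·y_n + 4/5·y_{n+1}] ⇒ (1 − 4/5z)y_{n+1} = (1 + 1/5z)y_n
  so R(z) = (1 + 1/5z)/(1 − 4/5z).

Solve |R(x)|<1 on ℝ⁻.
x=-0.47: |R|=0.6584
x=-2: |R|=0.2308
x=-10: |R|=0.1111
x=-100: |R|=0.2346
θ=4/5≥1/2 ⇒ |1+1/5x|<|1−4/5x| ∀x<0 ⇒ stable on all of ℝ⁻.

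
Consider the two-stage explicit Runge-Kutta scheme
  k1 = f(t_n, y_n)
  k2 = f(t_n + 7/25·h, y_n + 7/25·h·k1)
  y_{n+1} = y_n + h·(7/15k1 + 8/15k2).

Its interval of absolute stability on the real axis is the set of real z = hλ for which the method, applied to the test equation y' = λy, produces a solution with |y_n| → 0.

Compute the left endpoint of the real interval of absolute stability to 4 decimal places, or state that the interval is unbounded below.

With y'=λy (z=hλ):
  k1=λy_n ⇒ h·k1=z·y_n;  k2=λ(1+7/25z)y_n ⇒ h·k2=z(1+7/25z)y_n
  y_{n+1}/y_n = 1 + 7/15z + 8/15z(1+7/25z) = 1 + z + 56/375z²
  Hence R(z) = 1 + z + 56/375z².

Solve |R(x)|<1 on ℝ⁻.
x=-1.33: |R|=0.0658
R=1: x+56/375x²=0 ⇒ x=−375/56=-6.6964; min R=1−1/(4·56/375)=-0.6741>−1
Confirm numerically:
  x=-6.580: |R|=0.88560 <1
  x=-6.550: |R|=0.85677 <1
  x=-6.118: |R|=0.47154 <1
  x=-3.214: |R|=0.67142 <1
  x=-7.179: |R|=1.51735 >1
  x=-7.024: |R|=1.34360 >1
Stable set (-6.6964, 0).

left endpoint -6.6964.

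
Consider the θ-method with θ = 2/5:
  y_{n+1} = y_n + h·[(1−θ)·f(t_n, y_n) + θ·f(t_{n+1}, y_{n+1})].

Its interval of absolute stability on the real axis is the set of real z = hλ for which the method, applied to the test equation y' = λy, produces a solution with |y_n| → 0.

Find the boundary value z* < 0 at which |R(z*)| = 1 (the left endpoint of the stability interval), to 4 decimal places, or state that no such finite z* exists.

Set f=λy, z=hλ:
  y_{n+1} = y_n + z·[3/5·y_n + 2/5·y_{n+1}] ⇒ (1 − 2/5z)y_{n+1} = (1 + 3/5z)y_n
  R(z) = (1 + 3/5z)/(1 − 2/5z).

Boundary: |R(x)|=1, x<0.
x=-0.35: |R|=0.6930
R=−1: 1+3/5x = −1+2/5x ⇒ -1/5x=2 ⇒ x=2/(-1/5)=-10.0000
Confirm numerically:
  x=-5.123: |R|=0.68011 <1
  x=-4.282: |R|=0.57844 <1
  x=-4.240: |R|=0.57270 <1
  x=-10.375: |R|=1.01456 >1
  x=-10.228: |R|=1.00896 >1
  x=-10.047: |R|=1.00187 >1
So |R|<1 on (-10.0000, 0).

left endpoint -10.0000.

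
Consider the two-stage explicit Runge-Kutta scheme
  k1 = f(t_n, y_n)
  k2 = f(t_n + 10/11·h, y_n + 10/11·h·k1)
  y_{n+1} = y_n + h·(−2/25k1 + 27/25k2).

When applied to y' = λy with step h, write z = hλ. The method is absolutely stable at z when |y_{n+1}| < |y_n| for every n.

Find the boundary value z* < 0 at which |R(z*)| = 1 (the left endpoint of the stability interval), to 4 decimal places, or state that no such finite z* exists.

With y'=λy (z=hλ):
  k1=λy_n ⇒ h·k1=z·y_n;  k2=λ(1+10/11z)y_n ⇒ h·k2=z(1+10/11z)y_n
  y_{n+1}/y_n = 1 − 2/25z + 27/25z(1+10/11z) = 1 + z + 54/55z²
  R(z) = 1 + z + 54/55z².

Boundary: |R(x)|=1, x<0.
x=-0.68: |R|=0.7740
R=1: x+54/55x²=0 ⇒ x=−55/54=-1.0185; min R=1−1/(4·54/55)=0.7454>−1
Confirm numerically:
  x=-0.811: |R|=0.83476 <1
  x=-0.773: |R|=0.81366 <1
  x=-0.534: |R|=0.74597 <1
  x=-0.433: |R|=0.75108 <1
  x=-1.224: |R|=1.24694 >1
  x=-1.126: |R|=1.11882 >1
So |R|<1 on (-1.0185, 0).

z* = -1.0185.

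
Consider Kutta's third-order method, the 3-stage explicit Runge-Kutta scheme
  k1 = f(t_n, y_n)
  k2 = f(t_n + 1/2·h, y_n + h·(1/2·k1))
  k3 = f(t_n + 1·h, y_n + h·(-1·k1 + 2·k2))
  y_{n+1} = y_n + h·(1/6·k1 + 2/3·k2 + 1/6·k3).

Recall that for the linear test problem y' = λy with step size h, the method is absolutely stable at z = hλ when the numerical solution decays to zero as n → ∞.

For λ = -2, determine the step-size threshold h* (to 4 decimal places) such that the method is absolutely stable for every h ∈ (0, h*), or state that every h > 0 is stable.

(-2.5127,0); λ=-2 ⇒ h* = 1.2564.

With y'=λy (z=hλ):
  order 3, 3-stage ⇒ R(z)=1+z+z^2/2+z^3/6
  (e.g. R(-1.49)=0.06873, |R|=0.06873)

Need |R(x)|<1, x<0.
x=-1.49: |R|=0.0687
|R(-2.76)|=1.4553 |R(-1.93)|=0.2657 |R(-1.04)|=0.3133
Bisect:
  x_lo=-3.4005 |R|=3.1724  x_hi=-0.1641 |R|=0.8486
  mid=-1.78232 |R|=0.13763 →hi
  mid=-2.59141 |R|=1.13410 →lo
  mid=-2.18686 |R|=0.53874 →hi
  mid=-2.38914 |R|=0.80800 →hi
  mid=-2.49027 |R|=0.96343 →hi
  mid=-2.54084 |R|=1.04680 →lo
  mid=-2.51556 |R|=1.00463 →lo
  mid=-2.50291 |R|=0.98391 →hi
  mid=-2.50924 |R|=0.99424 →hi
  mid=-2.51240 |R|=0.99943 →hi
  ...
  [-2.51279,-2.51259] ⇒ x*=-2.5127
Stable set (-2.5127, 0).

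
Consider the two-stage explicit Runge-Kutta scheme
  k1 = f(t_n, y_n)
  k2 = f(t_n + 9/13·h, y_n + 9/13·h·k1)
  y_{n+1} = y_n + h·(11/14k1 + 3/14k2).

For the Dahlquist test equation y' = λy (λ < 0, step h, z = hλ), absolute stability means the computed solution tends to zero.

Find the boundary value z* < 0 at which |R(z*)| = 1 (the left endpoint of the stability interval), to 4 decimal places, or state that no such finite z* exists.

Set f=λy, z=hλ:
  k1=λy_n ⇒ h·k1=z·y_n;  k2=λ(1+9/13z)y_n ⇒ h·k2=z(1+9/13z)y_n
  y_{n+1}/y_n = 1 + 11/14z + 3/14z(1+9/13z) = 1 + z + 27/182z²
  so R(z) = 1 + z + 27/182z².

Boundary: |R(x)|=1, x<0.
x=-0.74: |R|=0.3412
R=1: x+27/182x²=0 ⇒ x=−182/27=-6.7407; min R=1−1/(4·27/182)=-0.6852>−1
Confirm numerically:
  x=-6.252: |R|=0.54670 <1
  x=-5.518: |R|=0.00094 <1
  x=-4.428: |R|=0.51924 <1
  x=-4.213: |R|=0.57985 <1
  x=-7.086: |R|=1.36294 >1
  x=-6.807: |R|=1.06691 >1
Interval (-6.7407, 0).

left endpoint -6.7407.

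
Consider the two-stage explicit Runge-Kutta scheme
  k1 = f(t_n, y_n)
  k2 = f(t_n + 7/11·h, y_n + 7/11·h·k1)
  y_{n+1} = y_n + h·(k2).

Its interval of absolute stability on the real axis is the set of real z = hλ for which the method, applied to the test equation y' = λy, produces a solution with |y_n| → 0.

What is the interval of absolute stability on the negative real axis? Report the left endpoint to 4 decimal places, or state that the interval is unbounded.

(-1.5714, 0).

On y'=λy, z=hλ:
  k1=λy_n ⇒ h·k1=z·y_n;  k2=λ(1+7/11z)y_n ⇒ h·k2=z(1+7/11z)y_n
  y_{n+1}/y_n = 1 + z(1+7/11z) = 1 + z + 7/11z²
  Hence R(z) = 1 + z + 7/11z².

Need |R(x)|<1, x<0.
x=-0.7: |R|=0.6118
R=1: x+7/11x²=0 ⇒ x=−11/7=-1.5714; min R=1−1/(4·7/11)=0.6071>−1
Confirm numerically:
  x=-1.549: |R|=0.97789 <1
  x=-1.256: |R|=0.74789 <1
  x=-1.223: |R|=0.72883 <1
  x=-1.210: |R|=0.72170 <1
  x=-2.079: |R|=1.67152 >1
  x=-1.860: |R|=1.34156 >1
  x=-1.834: |R|=1.30644 >1
Interval (-1.5714, 0).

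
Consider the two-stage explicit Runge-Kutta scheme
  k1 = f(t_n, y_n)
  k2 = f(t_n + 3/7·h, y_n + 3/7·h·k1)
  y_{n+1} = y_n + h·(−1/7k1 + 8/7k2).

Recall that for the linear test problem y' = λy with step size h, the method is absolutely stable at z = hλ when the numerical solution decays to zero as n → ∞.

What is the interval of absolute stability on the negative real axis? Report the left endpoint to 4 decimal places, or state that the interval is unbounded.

z∈(-2.0417,0).

Set f=λy, z=hλ:
  k1=λy_n ⇒ h·k1=z·y_n;  k2=λ(1+3/7z)y_n ⇒ h·k2=z(1+3/7z)y_n
  y_{n+1}/y_n = 1 − 1/7z + 8/7z(1+3/7z) = 1 + z + 24/49z²
  so R(z) = 1 + z + 24/49z².

Boundary: |R(x)|=1, x<0.
x=-1.41: |R|=0.5638
R=1: x+24/49x²=0 ⇒ x=−49/24=-2.0417; min R=1−1/(4·24/49)=0.4896>−1
Confirm numerically:
  x=-1.623: |R|=0.66719 <1
  x=-1.575: |R|=0.64000 <1
  x=-1.131: |R|=0.49553 <1
  x=-1.013: |R|=0.48961 <1
  x=-2.572: |R|=1.66809 >1
  x=-2.277: |R|=1.26246 >1
Stable set (-2.0417, 0).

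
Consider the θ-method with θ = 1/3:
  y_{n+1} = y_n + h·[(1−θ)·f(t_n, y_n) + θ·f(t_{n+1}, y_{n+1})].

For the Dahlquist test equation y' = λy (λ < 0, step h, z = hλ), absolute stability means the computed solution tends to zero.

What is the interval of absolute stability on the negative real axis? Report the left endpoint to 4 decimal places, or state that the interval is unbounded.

On y'=λy, z=hλ:
  y_{n+1} = y_n + z·[2/3·y_n + 1/3·y_{n+1}] ⇒ (1 − 1/3z)y_{n+1} = (1 + 2/3z)y_n
  ⇒ R(z) = (1 + 2/3z)/(1 − 1/3z).

Boundary: |R(x)|=1, x<0.
x=-1.51: |R|=0.0044
R=−1: 1+2/3x = −1+1/3x ⇒ -1/3x=2 ⇒ x=2/(-1/3)=-6.0000
Confirm numerically:
  x=-5.672: |R|=0.96218 <1
  x=-4.137: |R|=0.73897 <1
  x=-3.222: |R|=0.55352 <1
  x=-2.652: |R|=0.40764 <1
  x=-6.391: |R|=1.04164 >1
  x=-6.285: |R|=1.03069 >1
Stable set (-6.0000, 0).

z∈(-6.0000,0).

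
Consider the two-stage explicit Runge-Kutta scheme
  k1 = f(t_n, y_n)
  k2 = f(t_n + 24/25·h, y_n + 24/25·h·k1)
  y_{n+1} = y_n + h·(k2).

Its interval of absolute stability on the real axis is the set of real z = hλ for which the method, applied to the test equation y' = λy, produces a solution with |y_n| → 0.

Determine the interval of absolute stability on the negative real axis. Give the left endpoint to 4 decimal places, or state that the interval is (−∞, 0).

z∈(-1.0417,0).

On y'=λy, z=hλ:
  k1=λy_n ⇒ h·k1=z·y_n;  k2=λ(1+24/25z)y_n ⇒ h·k2=z(1+24/25z)y_n
  y_{n+1}/y_n = 1 + z(1+24/25z) = 1 + z + 24/25z²
  ⇒ R(z) = 1 + z + 24/25z².

Need |R(x)|<1, x<0.
x=-0.87: |R|=0.8566
R=1: x+24/25x²=0 ⇒ x=−25/24=-1.0417; min R=1−1/(4·24/25)=0.7396>−1
Confirm numerically:
  x=-0.718: |R|=0.77690 <1
  x=-0.681: |R|=0.76421 <1
  x=-0.637: |R|=0.75254 <1
  x=-0.521: |R|=0.73958 <1
  x=-1.403: |R|=1.48667 >1
  x=-1.323: |R|=1.35732 >1
  x=-1.204: |R|=1.18763 >1
Interval (-1.0417, 0).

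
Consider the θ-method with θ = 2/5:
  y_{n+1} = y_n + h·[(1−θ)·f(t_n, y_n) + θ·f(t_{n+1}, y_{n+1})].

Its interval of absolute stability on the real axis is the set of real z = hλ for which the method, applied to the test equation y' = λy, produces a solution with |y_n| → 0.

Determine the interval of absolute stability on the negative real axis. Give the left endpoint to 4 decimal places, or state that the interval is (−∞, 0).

Set f=λy, z=hλ:
  y_{n+1} = y_n + z·[3/5·y_n + 2/5·y_{n+1}] ⇒ (1 − 2/5z)y_{n+1} = (1 + 3/5z)y_n
  Hence R(z) = (1 + 3/5z)/(1 − 2/5z).

Boundary: |R(x)|=1, x<0.
x=-1.62: |R|=0.0170
R=−1: 1+3/5x = −1+2/5x ⇒ -1/5x=2 ⇒ x=2/(-1/5)=-10.0000
Confirm numerically:
  x=-8.899: |R|=0.95171 <1
  x=-5.108: |R|=0.67850 <1
  x=-4.832: |R|=0.64757 <1
  x=-10.494: |R|=1.01901 >1
  x=-10.075: |R|=1.00298 >1
  x=-10.035: |R|=1.00140 >1
Stable set (-10.0000, 0).

z∈(-10.0000,0).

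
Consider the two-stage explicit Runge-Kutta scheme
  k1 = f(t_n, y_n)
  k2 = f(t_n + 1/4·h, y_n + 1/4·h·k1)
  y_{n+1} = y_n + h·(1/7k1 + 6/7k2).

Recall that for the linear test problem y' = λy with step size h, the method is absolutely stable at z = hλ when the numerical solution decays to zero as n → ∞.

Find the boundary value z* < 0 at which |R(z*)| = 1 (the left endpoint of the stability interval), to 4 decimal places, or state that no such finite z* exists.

Set f=λy, z=hλ:
  k1=λy_n ⇒ h·k1=z·y_n;  k2=λ(1+1/4z)y_n ⇒ h·k2=z(1+1/4z)y_n
  y_{n+1}/y_n = 1 + 1/7z + 6/7z(1+1/4z) = 1 + z + 3/14z²
  ⇒ R(z) = 1 + z + 3/14z².

Solve |R(x)|<1 on ℝ⁻.
x=-1.57: |R|=0.0418
R=1: x+3/14x²=0 ⇒ x=−14/3=-4.6667; min R=1−1/(4·3/14)=-0.1667>−1
Confirm numerically:
  x=-4.609: |R|=0.94305 <1
  x=-3.514: |R|=0.13204 <1
  x=-2.944: |R|=0.08676 <1
  x=-2.863: |R|=0.10655 <1
  x=-5.070: |R|=1.43819 >1
  x=-4.972: |R|=1.32531 >1
Interval (-4.6667, 0).

left endpoint -4.6667.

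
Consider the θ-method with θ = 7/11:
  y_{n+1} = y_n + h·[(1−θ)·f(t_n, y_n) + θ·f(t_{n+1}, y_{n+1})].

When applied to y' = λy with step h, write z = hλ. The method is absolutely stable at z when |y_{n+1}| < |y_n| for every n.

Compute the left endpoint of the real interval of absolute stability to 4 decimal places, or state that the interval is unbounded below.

Test eqn y'=λy, z=hλ:
  y_{n+1} = y_n + z·[4/11·y_n + 7/11·y_{n+1}] ⇒ (1 − 7/11z)y_{n+1} = (1 + 4/11z)y_n
  so R(z) = (1 + 4/11z)/(1 − 7/11z).

Need |R(x)|<1, x<0.
x=-0.65: |R|=0.5402
x=-2: |R|=0.1200
x=-10: |R|=0.3580
x=-100: |R|=0.5471
θ=7/11≥1/2 ⇒ |1+4/11x|<|1−7/11x| ∀x<0 ⇒ stable on all of ℝ⁻.

interval (−∞, 0).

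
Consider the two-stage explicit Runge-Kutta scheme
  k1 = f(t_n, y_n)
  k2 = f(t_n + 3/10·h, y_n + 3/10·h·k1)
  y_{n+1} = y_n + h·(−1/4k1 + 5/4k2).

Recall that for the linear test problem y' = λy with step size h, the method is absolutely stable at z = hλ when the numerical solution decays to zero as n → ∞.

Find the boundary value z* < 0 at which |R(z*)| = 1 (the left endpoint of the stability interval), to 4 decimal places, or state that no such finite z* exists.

With y'=λy (z=hλ):
  k1=λy_n ⇒ h·k1=z·y_n;  k2=λ(1+3/10z)y_n ⇒ h·k2=z(1+3/10z)y_n
  y_{n+1}/y_n = 1 − 1/4z + 5/4z(1+3/10z) = 1 + z + 3/8z²
  so R(z) = 1 + z + 3/8z².

Boundary: |R(x)|=1, x<0.
x=-1.3: |R|=0.3337
R=1: x+3/8x²=0 ⇒ x=−8/3=-2.6667; min R=1−1/(4·3/8)=0.3333>−1
Confirm numerically:
  x=-2.151: |R|=0.58405 <1
  x=-1.947: |R|=0.47455 <1
  x=-1.518: |R|=0.34612 <1
  x=-1.100: |R|=0.35375 <1
  x=-2.795: |R|=1.13451 >1
  x=-2.702: |R|=1.03580 >1
Stable set (-2.6667, 0).

z* = -2.6667.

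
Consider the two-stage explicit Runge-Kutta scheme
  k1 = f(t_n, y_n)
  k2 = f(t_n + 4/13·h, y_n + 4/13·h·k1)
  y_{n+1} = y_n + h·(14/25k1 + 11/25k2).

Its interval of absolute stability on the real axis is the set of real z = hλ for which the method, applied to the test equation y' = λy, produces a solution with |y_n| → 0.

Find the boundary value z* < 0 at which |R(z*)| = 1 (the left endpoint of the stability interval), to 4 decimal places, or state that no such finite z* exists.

Set f=λy, z=hλ:
  k1=λy_n ⇒ h·k1=z·y_n;  k2=λ(1+4/13z)y_n ⇒ h·k2=z(1+4/13z)y_n
  y_{n+1}/y_n = 1 + 14/25z + 11/25z(1+4/13z) = 1 + z + 44/325z²
  R(z) = 1 + z + 44/325z².

Boundary: |R(x)|=1, x<0.
x=-1.8: |R|=0.3614
R=1: x+44/325x²=0 ⇒ x=−325/44=-7.3864; min R=1−1/(4·44/325)=-0.8466>−1
Confirm numerically:
  x=-5.080: |R|=0.58621 <1
  x=-4.865: |R|=0.66069 <1
  x=-4.691: |R|=0.71180 <1
  x=-3.470: |R|=0.83985 <1
  x=-7.958: |R|=1.61588 >1
  x=-7.923: |R|=1.57562 >1
  x=-7.723: |R|=1.35198 >1
Interval (-7.3864, 0).

z* = -7.3864.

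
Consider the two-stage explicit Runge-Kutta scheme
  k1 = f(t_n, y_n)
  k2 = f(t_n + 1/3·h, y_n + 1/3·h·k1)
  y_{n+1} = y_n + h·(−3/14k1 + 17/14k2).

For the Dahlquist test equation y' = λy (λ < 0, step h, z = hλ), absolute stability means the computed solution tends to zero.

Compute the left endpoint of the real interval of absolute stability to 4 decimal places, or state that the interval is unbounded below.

left endpoint -2.4706.

On y'=λy, z=hλ:
  k1=λy_n ⇒ h·k1=z·y_n;  k2=λ(1+1/3z)y_n ⇒ h·k2=z(1+1/3z)y_n
  y_{n+1}/y_n = 1 − 3/14z + 17/14z(1+1/3z) = 1 + z + 17/42z²
  Hence R(z) = 1 + z + 17/42z².

Boundary: |R(x)|=1, x<0.
x=-1.11: |R|=0.3887
R=1: x+17/42x²=0 ⇒ x=−42/17=-2.4706; min R=1−1/(4·17/42)=0.3824>−1
Confirm numerically:
  x=-1.986: |R|=0.61046 <1
  x=-1.713: |R|=0.47472 <1
  x=-1.262: |R|=0.38264 <1
  x=-1.243: |R|=0.38238 <1
  x=-2.706: |R|=1.25784 >1
  x=-2.493: |R|=1.02262 >1
So |R|<1 on (-2.4706, 0).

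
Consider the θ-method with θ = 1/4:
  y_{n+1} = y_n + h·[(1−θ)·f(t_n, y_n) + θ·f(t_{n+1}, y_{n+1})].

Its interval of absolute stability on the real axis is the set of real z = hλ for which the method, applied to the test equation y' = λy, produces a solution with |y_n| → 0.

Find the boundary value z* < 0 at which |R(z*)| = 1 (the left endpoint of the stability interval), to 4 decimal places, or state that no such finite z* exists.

z* = -4.0000.

Set f=λy, z=hλ:
  y_{n+1} = y_n + z·[3/4·y_n + 1/4·y_{n+1}] ⇒ (1 − 1/4z)y_{n+1} = (1 + 3/4z)y_n
  so R(z) = (1 + 3/4z)/(1 − 1/4z).

Find x<0 with |R(x)|<1.
x=-0.43: |R|=0.6117
R=−1: 1+3/4x = −1+1/4x ⇒ -1/2x=2 ⇒ x=2/(-1/2)=-4.0000
Confirm numerically:
  x=-3.631: |R|=0.90329 <1
  x=-3.241: |R|=0.79036 <1
  x=-2.163: |R|=0.40386 <1
  x=-4.514: |R|=1.12074 >1
  x=-4.313: |R|=1.07530 >1
  x=-4.229: |R|=1.05566 >1
Interval (-4.0000, 0).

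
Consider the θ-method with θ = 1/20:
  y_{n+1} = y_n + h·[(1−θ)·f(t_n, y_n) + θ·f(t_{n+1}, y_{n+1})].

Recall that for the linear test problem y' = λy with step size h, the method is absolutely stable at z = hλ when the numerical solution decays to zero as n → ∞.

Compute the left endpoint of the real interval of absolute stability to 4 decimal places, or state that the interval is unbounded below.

Test eqn y'=λy, z=hλ:
  y_{n+1} = y_n + z·[19/20·y_n + 1/20·y_{n+1}] ⇒ (1 − 1/20z)y_{n+1} = (1 + 19/20z)y_n
  Hence R(z) = (1 + 19/20z)/(1 − 1/20z).

Find x<0 with |R(x)|<1.
x=-0.79: |R|=0.2400
R=−1: 1+19/20x = −1+1/20x ⇒ -9/10x=2 ⇒ x=2/(-9/10)=-2.2222
Confirm numerically:
  x=-2.159: |R|=0.94864 <1
  x=-2.041: |R|=0.85200 <1
  x=-1.782: |R|=0.63621 <1
  x=-1.507: |R|=0.40140 <1
  x=-2.749: |R|=1.41681 >1
  x=-2.518: |R|=1.23643 >1
So |R|<1 on (-2.2222, 0).

left endpoint -2.2222.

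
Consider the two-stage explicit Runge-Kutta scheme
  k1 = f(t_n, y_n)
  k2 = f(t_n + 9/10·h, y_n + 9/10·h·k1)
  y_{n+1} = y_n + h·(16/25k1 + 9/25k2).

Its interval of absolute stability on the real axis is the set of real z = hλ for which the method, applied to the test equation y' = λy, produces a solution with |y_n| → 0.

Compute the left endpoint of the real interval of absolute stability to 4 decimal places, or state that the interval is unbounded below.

Test eqn y'=λy, z=hλ:
  k1=λy_n ⇒ h·k1=z·y_n;  k2=λ(1+9/10z)y_n ⇒ h·k2=z(1+9/10z)y_n
  y_{n+1}/y_n = 1 + 16/25z + 9/25z(1+9/10z) = 1 + z + 81/250z²
  R(z) = 1 + z + 81/250z².

Need |R(x)|<1, x<0.
x=-1.75: |R|=0.2423
R=1: x+81/250x²=0 ⇒ x=−250/81=-3.0864; min R=1−1/(4·81/250)=0.2284>−1
Confirm numerically:
  x=-2.068: |R|=0.31763 <1
  x=-1.810: |R|=0.25146 <1
  x=-1.319: |R|=0.24468 <1
  x=-1.281: |R|=0.25067 <1
  x=-3.443: |R|=1.39778 >1
  x=-3.287: |R|=1.21362 >1
Interval (-3.0864, 0).

z* = -3.0864.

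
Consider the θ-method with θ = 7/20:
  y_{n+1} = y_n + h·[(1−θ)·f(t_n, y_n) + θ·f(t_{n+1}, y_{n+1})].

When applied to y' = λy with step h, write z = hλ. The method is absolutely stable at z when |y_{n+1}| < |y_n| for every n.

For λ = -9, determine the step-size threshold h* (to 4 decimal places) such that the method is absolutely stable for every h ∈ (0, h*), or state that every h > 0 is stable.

(-6.6667,0); λ=-9 ⇒ h* = (20/3)/9 = 0.7407.

Test eqn y'=λy, z=hλ:
  y_{n+1} = y_n + z·[13/20·y_n + 7/20·y_{n+1}] ⇒ (1 − 7/20z)y_{n+1} = (1 + 13/20z)y_n
  so R(z) = (1 + 13/20z)/(1 − 7/20z).

Need |R(x)|<1, x<0.
x=-1.09: |R|=0.2110
R=−1: 1+13/20x = −1+7/20x ⇒ -3/10x=2 ⇒ x=2/(-3/10)=-6.6667
Confirm numerically:
  x=-6.058: |R|=0.94148 <1
  x=-5.729: |R|=0.90639 <1
  x=-5.249: |R|=0.85010 <1
  x=-7.056: |R|=1.03366 >1
  x=-7.050: |R|=1.03317 >1
Stable set (-6.6667, 0).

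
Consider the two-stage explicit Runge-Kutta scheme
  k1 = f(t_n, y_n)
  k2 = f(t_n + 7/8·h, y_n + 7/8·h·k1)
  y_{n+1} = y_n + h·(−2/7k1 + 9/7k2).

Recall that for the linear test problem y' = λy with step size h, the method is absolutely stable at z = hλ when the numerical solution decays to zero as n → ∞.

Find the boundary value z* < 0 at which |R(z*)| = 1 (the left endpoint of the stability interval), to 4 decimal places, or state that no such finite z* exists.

z* = -0.8889.

On y'=λy, z=hλ:
  k1=λy_n ⇒ h·k1=z·y_n;  k2=λ(1+7/8z)y_n ⇒ h·k2=z(1+7/8z)y_n
  y_{n+1}/y_n = 1 − 2/7z + 9/7z(1+7/8z) = 1 + z + 9/8z²
  Hence R(z) = 1 + z + 9/8z².

Find x<0 with |R(x)|<1.
x=-1.42: |R|=1.8484
R=1: x+9/8x²=0 ⇒ x=−8/9=-0.8889; min R=1−1/(4·9/8)=0.7778>−1
Confirm numerically:
  x=-0.834: |R|=0.94850 <1
  x=-0.687: |R|=0.84397 <1
  x=-0.585: |R|=0.80000 <1
  x=-0.543: |R|=0.78871 <1
  x=-1.411: |R|=1.82879 >1
  x=-1.249: |R|=1.50600 >1
Interval (-0.8889, 0).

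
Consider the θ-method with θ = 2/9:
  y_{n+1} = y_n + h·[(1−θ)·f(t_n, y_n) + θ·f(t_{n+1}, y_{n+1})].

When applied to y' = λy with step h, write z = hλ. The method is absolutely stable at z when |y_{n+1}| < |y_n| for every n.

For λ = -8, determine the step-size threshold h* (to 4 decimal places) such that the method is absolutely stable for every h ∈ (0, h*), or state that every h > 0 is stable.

(-3.6000,0); λ=-8 ⇒ h* = (18/5)/8 = 0.4500.

Test eqn y'=λy, z=hλ:
  y_{n+1} = y_n + z·[7/9·y_n + 2/9·y_{n+1}] ⇒ (1 − 2/9z)y_{n+1} = (1 + 7/9z)y_n
  R(z) = (1 + 7/9z)/(1 − 2/9z).

Solve |R(x)|<1 on ℝ⁻.
x=-0.96: |R|=0.2088
R=−1: 1+7/9x = −1+2/9x ⇒ -5/9x=2 ⇒ x=2/(-5/9)=-3.6000
Confirm numerically:
  x=-2.965: |R|=0.78734 <1
  x=-2.219: |R|=0.48616 <1
  x=-1.584: |R|=0.17160 <1
  x=-3.820: |R|=1.06611 >1
  x=-3.811: |R|=1.06347 >1
Stable set (-3.6000, 0).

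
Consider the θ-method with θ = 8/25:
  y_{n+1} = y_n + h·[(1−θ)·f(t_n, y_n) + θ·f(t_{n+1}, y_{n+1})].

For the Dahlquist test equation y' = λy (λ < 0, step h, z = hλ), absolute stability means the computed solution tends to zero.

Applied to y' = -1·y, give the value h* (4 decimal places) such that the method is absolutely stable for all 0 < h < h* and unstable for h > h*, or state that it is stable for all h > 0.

(-5.5556,0); λ=-1 ⇒ h* = (50/9)/1 = 5.5556.

On y'=λy, z=hλ:
  y_{n+1} = y_n + z·[17/25·y_n + 8/25·y_{n+1}] ⇒ (1 − 8/25z)y_{n+1} = (1 + 17/25z)y_n
  Hence R(z) = (1 + 17/25z)/(1 − 8/25z).

Boundary: |R(x)|=1, x<0.
x=-1.51: |R|=0.0181
R=−1: 1+17/25x = −1+8/25x ⇒ -9/25x=2 ⇒ x=2/(-9/25)=-5.5556
Confirm numerically:
  x=-3.623: |R|=0.67781 <1
  x=-2.823: |R|=0.48317 <1
  x=-2.609: |R|=0.42189 <1
  x=-2.387: |R|=0.35330 <1
  x=-6.083: |R|=1.06444 >1
  x=-5.829: |R|=1.03436 >1
  x=-5.825: |R|=1.03387 >1
So |R|<1 on (-5.5556, 0).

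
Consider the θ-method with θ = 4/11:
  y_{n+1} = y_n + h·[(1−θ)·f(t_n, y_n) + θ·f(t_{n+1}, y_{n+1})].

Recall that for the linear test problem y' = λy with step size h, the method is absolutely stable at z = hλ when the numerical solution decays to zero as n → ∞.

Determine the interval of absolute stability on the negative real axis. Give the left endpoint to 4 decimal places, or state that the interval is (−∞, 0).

(-7.3333, 0).

On y'=λy, z=hλ:
  y_{n+1} = y_n + z·[7/11·y_n + 4/11·y_{n+1}] ⇒ (1 − 4/11z)y_{n+1} = (1 + 7/11z)y_n
  R(z) = (1 + 7/11z)/(1 − 4/11z).

Find x<0 with |R(x)|<1.
x=-1.32: |R|=0.1081
R=−1: 1+7/11x = −1+4/11x ⇒ -3/11x=2 ⇒ x=2/(-3/11)=-7.3333
Confirm numerically:
  x=-6.758: |R|=0.95462 <1
  x=-6.232: |R|=0.90804 <1
  x=-6.228: |R|=0.90766 <1
  x=-3.160: |R|=0.47039 <1
  x=-7.927: |R|=1.04170 >1
  x=-7.656: |R|=1.02326 >1
  x=-7.430: |R|=1.00712 >1
Stable set (-7.3333, 0).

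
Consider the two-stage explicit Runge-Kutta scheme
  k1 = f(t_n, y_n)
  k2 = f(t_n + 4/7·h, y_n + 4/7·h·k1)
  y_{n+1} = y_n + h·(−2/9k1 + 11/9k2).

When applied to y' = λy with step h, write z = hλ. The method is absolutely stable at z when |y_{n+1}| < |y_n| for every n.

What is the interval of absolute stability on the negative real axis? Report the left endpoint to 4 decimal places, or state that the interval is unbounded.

Test eqn y'=λy, z=hλ:
  k1=λy_n ⇒ h·k1=z·y_n;  k2=λ(1+4/7z)y_n ⇒ h·k2=z(1+4/7z)y_n
  y_{n+1}/y_n = 1 − 2/9z + 11/9z(1+4/7z) = 1 + z + 44/63z²
  Hence R(z) = 1 + z + 44/63z².

Boundary: |R(x)|=1, x<0.
x=-1.57: |R|=1.1515
R=1: x+44/63x²=0 ⇒ x=−63/44=-1.4318; min R=1−1/(4·44/63)=0.6420>−1
Confirm numerically:
  x=-0.995: |R|=0.69645 <1
  x=-0.705: |R|=0.64213 <1
  x=-0.641: |R|=0.64596 <1
  x=-1.834: |R|=1.51515 >1
  x=-1.499: |R|=1.07033 >1
Stable set (-1.4318, 0).

z∈(-1.4318,0).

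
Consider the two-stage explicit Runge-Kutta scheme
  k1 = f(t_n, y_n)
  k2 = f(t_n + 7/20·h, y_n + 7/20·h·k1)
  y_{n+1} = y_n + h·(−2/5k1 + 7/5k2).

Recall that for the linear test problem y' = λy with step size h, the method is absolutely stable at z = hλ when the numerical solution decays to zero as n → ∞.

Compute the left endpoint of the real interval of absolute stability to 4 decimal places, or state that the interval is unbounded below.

On y'=λy, z=hλ:
  k1=λy_n ⇒ h·k1=z·y_n;  k2=λ(1+7/20z)y_n ⇒ h·k2=z(1+7/20z)y_n
  y_{n+1}/y_n = 1 − 2/5z + 7/5z(1+7/20z) = 1 + z + 49/100z²
  R(z) = 1 + z + 49/100z².

Need |R(x)|<1, x<0.
x=-1.15: |R|=0.4980
R=1: x+49/100x²=0 ⇒ x=−100/49=-2.0408; min R=1−1/(4·49/100)=0.4898>−1
Confirm numerically:
  x=-1.981: |R|=0.94194 <1
  x=-1.699: |R|=0.71543 <1
  x=-0.849: |R|=0.50419 <1
  x=-0.842: |R|=0.50539 <1
  x=-2.478: |R|=1.53084 >1
  x=-2.440: |R|=1.47726 >1
  x=-2.276: |R|=1.26229 >1
Interval (-2.0408, 0).

z* = -2.0408.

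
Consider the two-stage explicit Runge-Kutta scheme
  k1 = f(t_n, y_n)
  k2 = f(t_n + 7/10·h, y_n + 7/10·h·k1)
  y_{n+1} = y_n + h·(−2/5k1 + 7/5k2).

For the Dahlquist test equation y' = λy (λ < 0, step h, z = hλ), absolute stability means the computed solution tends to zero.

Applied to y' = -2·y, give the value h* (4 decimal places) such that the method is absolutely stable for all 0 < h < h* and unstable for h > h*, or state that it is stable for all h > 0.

With y'=λy (z=hλ):
  k1=λy_n ⇒ h·k1=z·y_n;  k2=λ(1+7/10z)y_n ⇒ h·k2=z(1+7/10z)y_n
  y_{n+1}/y_n = 1 − 2/5z + 7/5z(1+7/10z) = 1 + z + 49/50z²
  Hence R(z) = 1 + z + 49/50z².

Need |R(x)|<1, x<0.
x=-1.31: |R|=1.3718
R=1: x+49/50x²=0 ⇒ x=−50/49=-1.0204; min R=1−1/(4·49/50)=0.7449>−1
Confirm numerically:
  x=-0.908: |R|=0.89997 <1
  x=-0.807: |R|=0.83122 <1
  x=-0.788: |R|=0.82053 <1
  x=-1.419: |R|=1.55429 >1
  x=-1.377: |R|=1.48121 >1
Interval (-1.0204, 0).

(-1.0204,0); λ=-2 ⇒ h* = (50/49)/2 = 0.5102.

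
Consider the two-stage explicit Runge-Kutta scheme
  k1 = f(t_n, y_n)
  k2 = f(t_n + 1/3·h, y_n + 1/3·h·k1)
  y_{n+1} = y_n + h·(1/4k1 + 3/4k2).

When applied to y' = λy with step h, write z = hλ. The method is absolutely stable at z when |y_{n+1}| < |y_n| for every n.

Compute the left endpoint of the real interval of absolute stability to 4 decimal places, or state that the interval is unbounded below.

z* = -4.0000.

Set f=λy, z=hλ:
  k1=λy_n ⇒ h·k1=z·y_n;  k2=λ(1+1/3z)y_n ⇒ h·k2=z(1+1/3z)y_n
  y_{n+1}/y_n = 1 + 1/4z + 3/4z(1+1/3z) = 1 + z + 1/4z²
  so R(z) = 1 + z + 1/4z².

Boundary: |R(x)|=1, x<0.
x=-1.1: |R|=0.2025
R=1: x+1/4x²=0 ⇒ x=−4=-4.0000; min R=1−1/(4·1/4)=0.0000>−1
Confirm numerically:
  x=-3.127: |R|=0.31753 <1
  x=-2.847: |R|=0.17935 <1
  x=-2.536: |R|=0.07182 <1
  x=-4.588: |R|=1.67444 >1
  x=-4.073: |R|=1.07433 >1
Interval (-4.0000, 0).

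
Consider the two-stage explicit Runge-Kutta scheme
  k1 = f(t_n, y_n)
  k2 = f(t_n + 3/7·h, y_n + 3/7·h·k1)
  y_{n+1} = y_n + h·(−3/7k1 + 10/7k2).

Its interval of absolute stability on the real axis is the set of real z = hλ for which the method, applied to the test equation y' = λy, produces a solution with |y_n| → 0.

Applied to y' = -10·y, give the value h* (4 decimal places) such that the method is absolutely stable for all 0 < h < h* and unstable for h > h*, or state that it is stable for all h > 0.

On y'=λy, z=hλ:
  k1=λy_n ⇒ h·k1=z·y_n;  k2=λ(1+3/7z)y_n ⇒ h·k2=z(1+3/7z)y_n
  y_{n+1}/y_n = 1 − 3/7z + 10/7z(1+3/7z) = 1 + z + 30/49z²
  R(z) = 1 + z + 30/49z².

Boundary: |R(x)|=1, x<0.
x=-0.57: |R|=0.6289
R=1: x+30/49x²=0 ⇒ x=−49/30=-1.6333; min R=1−1/(4·30/49)=0.5917>−1
Confirm numerically:
  x=-1.588: |R|=0.95592 <1
  x=-1.425: |R|=0.81824 <1
  x=-0.783: |R|=0.59236 <1
  x=-2.181: |R|=1.73130 >1
  x=-1.654: |R|=1.02093 >1
So |R|<1 on (-1.6333, 0).

(-1.6333,0); λ=-10 ⇒ h* = (49/30)/10 = 0.1633.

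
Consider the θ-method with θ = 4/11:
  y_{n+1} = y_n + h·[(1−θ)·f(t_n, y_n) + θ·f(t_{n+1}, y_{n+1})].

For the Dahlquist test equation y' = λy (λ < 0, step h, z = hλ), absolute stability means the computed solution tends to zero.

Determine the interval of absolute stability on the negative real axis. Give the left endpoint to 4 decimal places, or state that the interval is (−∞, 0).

(-7.3333, 0).

With y'=λy (z=hλ):
  y_{n+1} = y_n + z·[7/11·y_n + 4/11·y_{n+1}] ⇒ (1 − 4/11z)y_{n+1} = (1 + 7/11z)y_n
  ⇒ R(z) = (1 + 7/11z)/(1 − 4/11z).

Boundary: |R(x)|=1, x<0.
x=-1.56: |R|=0.0046
R=−1: 1+7/11x = −1+4/11x ⇒ -3/11x=2 ⇒ x=2/(-3/11)=-7.3333
Confirm numerically:
  x=-6.256: |R|=0.91028 <1
  x=-4.888: |R|=0.75988 <1
  x=-4.496: |R|=0.70632 <1
  x=-4.026: |R|=0.63393 <1
  x=-7.441: |R|=1.00792 >1
  x=-7.382: |R|=1.00360 >1
Stable set (-7.3333, 0).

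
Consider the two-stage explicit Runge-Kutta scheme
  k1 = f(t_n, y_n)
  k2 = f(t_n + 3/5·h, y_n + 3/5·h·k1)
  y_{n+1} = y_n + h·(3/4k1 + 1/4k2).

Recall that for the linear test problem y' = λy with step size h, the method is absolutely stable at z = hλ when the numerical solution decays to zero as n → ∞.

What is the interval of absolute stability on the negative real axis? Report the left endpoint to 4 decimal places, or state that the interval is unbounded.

z∈(-6.6667,0).

With y'=λy (z=hλ):
  k1=λy_n ⇒ h·k1=z·y_n;  k2=λ(1+3/5z)y_n ⇒ h·k2=z(1+3/5z)y_n
  y_{n+1}/y_n = 1 + 3/4z + 1/4z(1+3/5z) = 1 + z + 3/20z²
  ⇒ R(z) = 1 + z + 3/20z².

Find x<0 with |R(x)|<1.
x=-1.51: |R|=0.1680
R=1: x+3/20x²=0 ⇒ x=−20/3=-6.6667; min R=1−1/(4·3/20)=-0.6667>−1
Confirm numerically:
  x=-5.275: |R|=0.10116 <1
  x=-3.865: |R|=0.62427 <1
  x=-3.542: |R|=0.66014 <1
  x=-7.147: |R|=1.51494 >1
  x=-6.898: |R|=1.23936 >1
  x=-6.818: |R|=1.15477 >1
So |R|<1 on (-6.6667, 0).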